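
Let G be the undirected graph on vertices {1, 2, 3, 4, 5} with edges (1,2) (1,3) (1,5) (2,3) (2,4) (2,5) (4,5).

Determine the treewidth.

2

A width-2 tree decomposition is:
Bags: B1 = {2, 4, 5}  B2 = {1, 2, 5}  B3 = {1, 2, 3}
Tree: B1–B2, B2–B3
Every bag has size at most 3, so the width is 3 − 1 = 2 and tw(G) ≤ 2. For the lower bound, the 3 vertices {1, 2, 3} are pairwise adjacent, and any tree decomposition puts a clique entirely inside one bag — forcing width ≥ 2. Combining the bounds, tw(G) = 2.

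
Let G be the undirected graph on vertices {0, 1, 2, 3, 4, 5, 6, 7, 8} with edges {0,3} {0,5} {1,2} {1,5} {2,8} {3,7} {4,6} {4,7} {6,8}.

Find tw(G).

A width-2 tree decomposition is:
Bags: B1 = {1, 2, 8}  B2 = {1, 5, 8}  B3 = {0, 5, 8}  B4 = {0, 3, 8}  B5 = {3, 7, 8}  B6 = {4, 7, 8}  B7 = {4, 6, 8}
Tree: B1–B2, B2–B3, B3–B4, B4–B5, B5–B6, B6–B7
Every bag has size at most 3, so the width is 3 − 1 = 2 and tw(G) ≤ 2. The edges 8–2–1–5–0–3–7–4–6–8 form a cycle, so G is not a tree and its treewidth is at least 2. Hence tw(G) = 2 exactly.

2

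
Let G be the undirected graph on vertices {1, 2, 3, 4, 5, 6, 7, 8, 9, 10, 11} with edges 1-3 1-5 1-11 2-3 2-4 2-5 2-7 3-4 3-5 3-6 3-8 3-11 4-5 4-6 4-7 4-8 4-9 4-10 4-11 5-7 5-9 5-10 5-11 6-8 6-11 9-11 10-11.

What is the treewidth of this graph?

A width-3 tree decomposition is:
Bags: B1 = {3, 4, 6, 11}  B2 = {3, 4, 5, 11}  B3 = {3, 4, 6, 8}  B4 = {4, 5, 9, 11}  B5 = {4, 5, 10, 11}  B6 = {2, 3, 4, 5}  B7 = {2, 4, 5, 7}  B8 = {1, 3, 5, 11}
Tree: B1–B2, B1–B3, B2–B4, B4–B5, B2–B6, B6–B7, B2–B8
Each bag holds 4 vertices, so the decomposition has width 3, which upper-bounds the treewidth. On the other hand G contains the 4-clique {1, 3, 5, 11}. A clique must lie in a single bag of any decomposition, so no decomposition can have width below 3. Hence tw(G) = 3 exactly.

3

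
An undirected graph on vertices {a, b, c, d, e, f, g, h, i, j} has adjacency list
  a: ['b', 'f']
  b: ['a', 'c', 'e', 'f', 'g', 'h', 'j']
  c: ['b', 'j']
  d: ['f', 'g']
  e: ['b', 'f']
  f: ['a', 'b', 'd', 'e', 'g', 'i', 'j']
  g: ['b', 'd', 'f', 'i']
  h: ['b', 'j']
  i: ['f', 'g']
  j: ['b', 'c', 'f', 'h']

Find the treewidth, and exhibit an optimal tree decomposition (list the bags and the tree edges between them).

The largest bag has 3 vertices, giving width 2; this decomposition certifies tw(G) ≤ 2. Conversely, {b, h, j} is a clique of size 3, and the vertices of any clique must share a bag in every tree decomposition; so some bag has ≥ 3 vertices and tw(G) ≥ 2. Hence tw(G) = 2 exactly.

Treewidth 2.
One such decomposition:
Bags: B1 = {b, f, g}  B2 = {d, f, g}  B3 = {b, f, j}  B4 = {b, h, j}  B5 = {b, e, f}  B6 = {a, b, f}  B7 = {b, c, j}  B8 = {f, g, i}
Tree: B1–B2, B1–B3, B3–B4, B1–B5, B5–B6, B3–B7, B1–B8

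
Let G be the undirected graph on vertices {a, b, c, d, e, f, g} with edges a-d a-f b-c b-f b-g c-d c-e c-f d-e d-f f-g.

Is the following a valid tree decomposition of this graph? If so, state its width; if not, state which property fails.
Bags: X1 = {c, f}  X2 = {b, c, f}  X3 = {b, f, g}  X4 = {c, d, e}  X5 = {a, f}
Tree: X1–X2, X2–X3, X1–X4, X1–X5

No — edge (d,f) lies in no bag.

A tree decomposition must satisfy three properties: every vertex lies in some bag; for every edge, both endpoints lie together in some bag; and for every vertex, the bags containing it form a connected subtree. Here edge (d,f) lies in no bag, so the decomposition is invalid.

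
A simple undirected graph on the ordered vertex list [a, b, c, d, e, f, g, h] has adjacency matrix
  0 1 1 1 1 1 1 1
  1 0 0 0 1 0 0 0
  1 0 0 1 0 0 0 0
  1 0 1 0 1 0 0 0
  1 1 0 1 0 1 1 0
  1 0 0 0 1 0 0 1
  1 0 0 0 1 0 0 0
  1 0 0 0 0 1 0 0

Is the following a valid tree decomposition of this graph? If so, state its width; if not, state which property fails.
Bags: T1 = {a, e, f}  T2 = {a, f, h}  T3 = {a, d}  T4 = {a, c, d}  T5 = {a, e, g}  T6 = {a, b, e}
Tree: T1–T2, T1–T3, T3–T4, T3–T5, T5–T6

No — edge (e,d) lies in no bag.

A tree decomposition must satisfy three properties: every vertex lies in some bag; for every edge, both endpoints lie together in some bag; and for every vertex, the bags containing it form a connected subtree. Here edge (e,d) lies in no bag, so the decomposition is invalid.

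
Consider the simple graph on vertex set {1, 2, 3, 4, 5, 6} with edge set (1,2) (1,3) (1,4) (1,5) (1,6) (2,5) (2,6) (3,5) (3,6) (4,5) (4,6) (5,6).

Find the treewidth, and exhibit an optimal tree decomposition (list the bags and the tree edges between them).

Treewidth 3.
One such decomposition:
Bags: B1 = {1, 2, 5, 6}  B2 = {1, 4, 5, 6}  B3 = {1, 3, 5, 6}
Tree: B1–B2, B2–B3

Each bag holds 4 vertices, so the decomposition has width 3, which upper-bounds the treewidth. For the lower bound, the 4 vertices {1, 2, 5, 6} are pairwise adjacent, and any tree decomposition puts a clique entirely inside one bag — forcing width ≥ 3. Hence tw(G) = 3 exactly.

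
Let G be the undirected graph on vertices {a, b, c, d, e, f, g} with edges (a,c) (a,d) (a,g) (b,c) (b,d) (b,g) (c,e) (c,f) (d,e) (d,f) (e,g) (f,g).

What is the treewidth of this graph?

3

A width-3 tree decomposition is:
Bags: B1 = {a, c, d, g}  B2 = {c, d, f, g}  B3 = {b, c, d, g}  B4 = {c, d, e, g}
Tree: B1–B2, B2–B3, B3–B4
The largest bag has 4 vertices, giving width 3; this decomposition certifies tw(G) ≤ 3. For the lower bound: the 4 vertex sets {a,c}, {d,f}, {g}, {b} are disjoint, each induces a connected subgraph, and every pair is joined by at least one edge of G. Contracting each set to a single vertex therefore yields K_{4} as a minor, and since treewidth is minor-monotone, tw(G) ≥ tw(K_{4}) = 3. The upper and lower bounds meet at 3, so that is the treewidth.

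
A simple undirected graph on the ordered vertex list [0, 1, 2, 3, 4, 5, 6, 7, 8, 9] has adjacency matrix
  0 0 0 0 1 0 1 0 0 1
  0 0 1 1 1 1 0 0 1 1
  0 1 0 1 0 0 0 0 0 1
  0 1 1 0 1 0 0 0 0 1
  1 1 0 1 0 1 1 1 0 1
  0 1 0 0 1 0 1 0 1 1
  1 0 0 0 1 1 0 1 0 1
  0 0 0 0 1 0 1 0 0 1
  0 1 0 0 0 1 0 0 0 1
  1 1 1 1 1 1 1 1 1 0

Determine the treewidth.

3

A width-3 tree decomposition is:
Bags: B1 = {4, 6, 7, 9}  B2 = {0, 4, 6, 9}  B3 = {4, 5, 6, 9}  B4 = {1, 4, 5, 9}  B5 = {1, 5, 8, 9}  B6 = {1, 3, 4, 9}  B7 = {1, 2, 3, 9}
Tree: B1–B2, B1–B3, B3–B4, B4–B5, B4–B6, B6–B7
The largest bag has 4 vertices, giving width 3; this decomposition certifies tw(G) ≤ 3. Conversely, {1, 5, 8, 9} is a clique of size 4, and the vertices of any clique must share a bag in every tree decomposition; so some bag has ≥ 4 vertices and tw(G) ≥ 3. The upper and lower bounds meet at 3, so that is the treewidth.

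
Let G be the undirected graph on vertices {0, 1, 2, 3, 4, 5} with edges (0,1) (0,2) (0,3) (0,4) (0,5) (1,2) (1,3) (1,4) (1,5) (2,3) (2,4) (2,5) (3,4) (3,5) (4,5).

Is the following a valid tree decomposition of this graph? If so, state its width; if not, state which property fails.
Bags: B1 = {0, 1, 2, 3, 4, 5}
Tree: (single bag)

Yes; width 5.

Every vertex of G appears in some bag (union = {0, 1, 2, 3, 4, 5}); every edge is covered by a bag; and for each vertex v the set of bags containing v is connected in the bag tree. The decomposition is therefore valid. The largest bag has 6 vertices, so the width is 5.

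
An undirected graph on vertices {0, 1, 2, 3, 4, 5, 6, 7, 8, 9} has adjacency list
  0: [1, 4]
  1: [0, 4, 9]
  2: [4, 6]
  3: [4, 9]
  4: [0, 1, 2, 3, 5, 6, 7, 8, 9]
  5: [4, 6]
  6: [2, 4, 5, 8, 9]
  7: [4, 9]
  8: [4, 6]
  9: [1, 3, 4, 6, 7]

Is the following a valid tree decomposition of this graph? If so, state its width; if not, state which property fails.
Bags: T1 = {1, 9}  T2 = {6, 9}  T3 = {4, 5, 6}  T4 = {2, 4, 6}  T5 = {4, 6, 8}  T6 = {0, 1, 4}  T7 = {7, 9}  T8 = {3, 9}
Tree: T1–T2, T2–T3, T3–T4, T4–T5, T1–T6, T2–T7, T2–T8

No — edge (4,9) lies in no bag.

A tree decomposition must satisfy three properties: every vertex lies in some bag; for every edge, both endpoints lie together in some bag; and for every vertex, the bags containing it form a connected subtree. Here edge (4,9) lies in no bag, so the decomposition is invalid.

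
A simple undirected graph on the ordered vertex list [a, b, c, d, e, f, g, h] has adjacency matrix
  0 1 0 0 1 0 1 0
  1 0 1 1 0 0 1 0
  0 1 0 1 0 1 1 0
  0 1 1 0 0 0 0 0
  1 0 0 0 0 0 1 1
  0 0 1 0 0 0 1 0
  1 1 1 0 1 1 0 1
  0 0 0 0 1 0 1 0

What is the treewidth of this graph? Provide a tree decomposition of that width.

Each bag holds 3 vertices, so the decomposition has width 2, which upper-bounds the treewidth. Conversely, {b, c, d} is a clique of size 3, and the vertices of any clique must share a bag in every tree decomposition; so some bag has ≥ 3 vertices and tw(G) ≥ 2. Hence tw(G) = 2 exactly.

Treewidth 2.
Bags: B1 = {e, g, h}  B2 = {a, e, g}  B3 = {a, b, g}  B4 = {b, c, g}  B5 = {b, c, d}  B6 = {c, f, g}
Tree: B1–B2, B2–B3, B3–B4, B4–B5, B4–B6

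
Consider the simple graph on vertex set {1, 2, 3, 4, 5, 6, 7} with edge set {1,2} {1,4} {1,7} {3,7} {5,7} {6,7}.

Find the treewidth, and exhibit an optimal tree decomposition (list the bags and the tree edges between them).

Each bag holds 2 vertices, so the decomposition has width 1, which upper-bounds the treewidth. Since G has at least one edge (e.g. 1–7), it is not an edgeless graph, so tw(G) ≥ 1. Combining the bounds, tw(G) = 1.

Treewidth 1.
Bags: B1 = {1, 7}  B2 = {3, 7}  B3 = {6, 7}  B4 = {1, 2}  B5 = {1, 4}  B6 = {5, 7}
Tree: B1–B2, B2–B3, B1–B4, B1–B5, B3–B6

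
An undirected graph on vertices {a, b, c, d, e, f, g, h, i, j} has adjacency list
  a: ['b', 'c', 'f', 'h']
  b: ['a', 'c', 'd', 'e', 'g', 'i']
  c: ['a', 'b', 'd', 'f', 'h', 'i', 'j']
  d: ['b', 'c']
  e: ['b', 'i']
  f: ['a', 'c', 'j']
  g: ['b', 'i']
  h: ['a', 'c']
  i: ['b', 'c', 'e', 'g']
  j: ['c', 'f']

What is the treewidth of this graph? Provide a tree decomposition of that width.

Treewidth 2.
One such decomposition:
Bags: B1 = {a, b, c}  B2 = {b, c, d}  B3 = {a, c, f}  B4 = {b, c, i}  B5 = {b, e, i}  B6 = {c, f, j}  B7 = {a, c, h}  B8 = {b, g, i}
Tree: B1–B2, B1–B3, B2–B4, B4–B5, B3–B6, B1–B7, B5–B8

Each bag holds 3 vertices, so the decomposition has width 2, which upper-bounds the treewidth. On the other hand G contains the 3-clique {b, g, i}. A clique must lie in a single bag of any decomposition, so no decomposition can have width below 2. The upper and lower bounds meet at 2, so that is the treewidth.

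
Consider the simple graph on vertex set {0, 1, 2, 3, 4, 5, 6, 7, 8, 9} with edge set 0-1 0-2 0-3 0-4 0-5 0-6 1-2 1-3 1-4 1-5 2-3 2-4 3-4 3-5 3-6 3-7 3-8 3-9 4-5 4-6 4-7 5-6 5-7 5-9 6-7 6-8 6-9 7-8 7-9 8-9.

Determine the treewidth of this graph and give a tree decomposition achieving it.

The largest bag has 5 vertices, giving width 4; this decomposition certifies tw(G) ≤ 4. On the other hand G contains the 5-clique {3, 6, 7, 8, 9}. A clique must lie in a single bag of any decomposition, so no decomposition can have width below 4. The upper and lower bounds meet at 4, so that is the treewidth.

Treewidth 4.
One such decomposition:
Bags: B1 = {0, 3, 4, 5, 6}  B2 = {3, 4, 5, 6, 7}  B3 = {3, 5, 6, 7, 9}  B4 = {3, 6, 7, 8, 9}  B5 = {0, 1, 3, 4, 5}  B6 = {0, 1, 2, 3, 4}
Tree: B1–B2, B2–B3, B3–B4, B1–B5, B5–B6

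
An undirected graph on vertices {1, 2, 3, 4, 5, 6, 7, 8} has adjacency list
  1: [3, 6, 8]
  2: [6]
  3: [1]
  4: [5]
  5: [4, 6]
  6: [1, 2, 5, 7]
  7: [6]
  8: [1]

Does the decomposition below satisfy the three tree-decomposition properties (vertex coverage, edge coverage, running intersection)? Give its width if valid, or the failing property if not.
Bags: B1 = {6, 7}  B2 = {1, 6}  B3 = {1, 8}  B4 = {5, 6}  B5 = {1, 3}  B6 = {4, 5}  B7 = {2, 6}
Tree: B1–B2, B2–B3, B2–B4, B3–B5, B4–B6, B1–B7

Checking the three conditions: (i) the bags cover all of {1, 2, 3, 4, 5, 6, 7, 8}; (ii) for each edge, some bag contains both endpoints; (iii) the bags containing any fixed vertex form a subtree. All hold, so the decomposition is valid with width 2 − 1 = 1.

Yes; width 1.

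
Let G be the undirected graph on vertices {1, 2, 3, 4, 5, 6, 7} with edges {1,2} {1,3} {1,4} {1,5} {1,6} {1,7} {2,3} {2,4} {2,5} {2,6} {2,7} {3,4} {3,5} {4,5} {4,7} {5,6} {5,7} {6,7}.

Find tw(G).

A width-4 tree decomposition is:
Bags: B1 = {1, 2, 4, 5, 7}  B2 = {1, 2, 5, 6, 7}  B3 = {1, 2, 3, 4, 5}
Tree: B1–B2, B1–B3
The largest bag has 5 vertices, giving width 4; this decomposition certifies tw(G) ≤ 4. For the lower bound, the 5 vertices {1, 2, 3, 4, 5} are pairwise adjacent, and any tree decomposition puts a clique entirely inside one bag — forcing width ≥ 4. The upper and lower bounds meet at 4, so that is the treewidth.

4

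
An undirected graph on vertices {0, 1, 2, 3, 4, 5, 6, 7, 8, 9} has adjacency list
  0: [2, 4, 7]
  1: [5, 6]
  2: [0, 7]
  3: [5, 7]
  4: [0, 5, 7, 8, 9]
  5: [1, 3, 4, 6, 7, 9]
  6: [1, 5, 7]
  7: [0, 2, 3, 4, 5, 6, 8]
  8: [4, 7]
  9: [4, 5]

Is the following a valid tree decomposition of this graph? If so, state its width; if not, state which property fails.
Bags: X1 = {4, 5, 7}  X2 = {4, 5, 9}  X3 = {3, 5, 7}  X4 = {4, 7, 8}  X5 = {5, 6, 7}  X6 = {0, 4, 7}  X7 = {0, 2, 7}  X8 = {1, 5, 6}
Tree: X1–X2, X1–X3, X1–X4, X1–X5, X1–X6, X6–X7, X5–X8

Every vertex of G appears in some bag (union = {0, 1, 2, 3, 4, 5, 6, 7, 8, 9}); every edge is covered by a bag; and for each vertex v the set of bags containing v is connected in the bag tree. The decomposition is therefore valid. The largest bag has 3 vertices, so the width is 2.

Yes; width 2.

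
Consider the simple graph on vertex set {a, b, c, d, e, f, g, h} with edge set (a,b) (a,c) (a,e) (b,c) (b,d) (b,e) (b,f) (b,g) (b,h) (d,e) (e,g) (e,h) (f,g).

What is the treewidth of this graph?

A width-2 tree decomposition is:
Bags: B1 = {b, d, e}  B2 = {b, e, g}  B3 = {a, b, e}  B4 = {a, b, c}  B5 = {b, f, g}  B6 = {b, e, h}
Tree: B1–B2, B1–B3, B3–B4, B2–B5, B1–B6
Each bag holds 3 vertices, so the decomposition has width 2, which upper-bounds the treewidth. On the other hand G contains the 3-clique {b, d, e}. A clique must lie in a single bag of any decomposition, so no decomposition can have width below 2. Combining the bounds, tw(G) = 2.

2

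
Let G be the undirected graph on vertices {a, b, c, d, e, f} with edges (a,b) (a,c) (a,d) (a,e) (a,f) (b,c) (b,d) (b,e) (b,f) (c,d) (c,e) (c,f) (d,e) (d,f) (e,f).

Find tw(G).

5

A width-5 tree decomposition is:
Bags: B1 = {a, b, c, d, e, f}
Tree: (single bag)
With just one bag of size 6, the width is 6 − 1 = 5, so tw(G) ≤ 5. On the other hand G contains the 6-clique {a, b, c, d, e, f}. A clique must lie in a single bag of any decomposition, so no decomposition can have width below 5. The upper and lower bounds meet at 5, so that is the treewidth.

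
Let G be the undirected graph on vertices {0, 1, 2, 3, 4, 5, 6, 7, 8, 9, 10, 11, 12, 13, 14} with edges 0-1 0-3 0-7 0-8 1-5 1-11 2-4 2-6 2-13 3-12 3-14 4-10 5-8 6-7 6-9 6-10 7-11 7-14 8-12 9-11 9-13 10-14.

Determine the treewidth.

3

A width-3 tree decomposition is:
Bags: B1 = {3, 5, 8, 12}  B2 = {0, 3, 5, 8}  B3 = {0, 1, 3, 5}  B4 = {0, 1, 3, 14}  B5 = {0, 1, 7, 14}  B6 = {1, 7, 11, 14}  B7 = {7, 10, 11, 14}  B8 = {6, 7, 10, 11}  B9 = {6, 9, 10, 11}  B10 = {4, 6, 9, 10}  B11 = {2, 4, 6, 9}  B12 = {2, 4, 9, 13}
Tree: B1–B2, B2–B3, B3–B4, B4–B5, B5–B6, B6–B7, B7–B8, B8–B9, B9–B10, B10–B11, B11–B12
Each bag holds 4 vertices, so the decomposition has width 3, which upper-bounds the treewidth. For the lower bound: the 4 vertex sets {5,8,12}, {3}, {0}, {1,7,11,14} are disjoint, each induces a connected subgraph, and every pair is joined by at least one edge of G. Contracting each set to a single vertex therefore yields K_{4} as a minor, and since treewidth is minor-monotone, tw(G) ≥ tw(K_{4}) = 3. Hence tw(G) = 3 exactly.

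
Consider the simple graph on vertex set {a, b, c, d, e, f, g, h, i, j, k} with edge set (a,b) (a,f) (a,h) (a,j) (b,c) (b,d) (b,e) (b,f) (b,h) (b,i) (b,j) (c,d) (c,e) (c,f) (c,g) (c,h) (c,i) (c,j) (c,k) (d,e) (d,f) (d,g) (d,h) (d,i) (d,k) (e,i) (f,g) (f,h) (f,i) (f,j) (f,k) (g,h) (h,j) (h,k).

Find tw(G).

A width-4 tree decomposition is:
Bags: B1 = {b, c, d, f, i}  B2 = {b, c, d, f, h}  B3 = {b, c, f, h, j}  B4 = {c, d, f, g, h}  B5 = {b, c, d, e, i}  B6 = {a, b, f, h, j}  B7 = {c, d, f, h, k}
Tree: B1–B2, B2–B3, B2–B4, B1–B5, B3–B6, B2–B7
Each bag holds 5 vertices, so the decomposition has width 4, which upper-bounds the treewidth. Conversely, {b, c, d, e, i} is a clique of size 5, and the vertices of any clique must share a bag in every tree decomposition; so some bag has ≥ 5 vertices and tw(G) ≥ 4. Therefore the treewidth is 4.

4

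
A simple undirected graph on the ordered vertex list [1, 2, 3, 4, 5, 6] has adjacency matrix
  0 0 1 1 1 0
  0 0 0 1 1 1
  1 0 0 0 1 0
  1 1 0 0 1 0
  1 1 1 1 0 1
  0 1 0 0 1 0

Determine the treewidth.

2

A width-2 tree decomposition is:
Bags: B1 = {2, 5, 6}  B2 = {2, 4, 5}  B3 = {1, 4, 5}  B4 = {1, 3, 5}
Tree: B1–B2, B2–B3, B3–B4
The largest bag has 3 vertices, giving width 2; this decomposition certifies tw(G) ≤ 2. For the lower bound, the 3 vertices {1, 3, 5} are pairwise adjacent, and any tree decomposition puts a clique entirely inside one bag — forcing width ≥ 2. Hence tw(G) = 2 exactly.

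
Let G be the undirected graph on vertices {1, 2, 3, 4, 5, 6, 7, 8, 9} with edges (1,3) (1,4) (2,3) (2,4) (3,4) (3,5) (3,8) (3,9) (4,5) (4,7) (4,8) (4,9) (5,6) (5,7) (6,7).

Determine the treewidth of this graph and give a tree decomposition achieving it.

Each bag holds 3 vertices, so the decomposition has width 2, which upper-bounds the treewidth. On the other hand G contains the 3-clique {1, 3, 4}. A clique must lie in a single bag of any decomposition, so no decomposition can have width below 2. The upper and lower bounds meet at 2, so that is the treewidth.

Treewidth 2.
Bags: B1 = {2, 3, 4}  B2 = {3, 4, 9}  B3 = {3, 4, 5}  B4 = {3, 4, 8}  B5 = {4, 5, 7}  B6 = {1, 3, 4}  B7 = {5, 6, 7}
Tree: B1–B2, B2–B3, B3–B4, B3–B5, B3–B6, B5–B7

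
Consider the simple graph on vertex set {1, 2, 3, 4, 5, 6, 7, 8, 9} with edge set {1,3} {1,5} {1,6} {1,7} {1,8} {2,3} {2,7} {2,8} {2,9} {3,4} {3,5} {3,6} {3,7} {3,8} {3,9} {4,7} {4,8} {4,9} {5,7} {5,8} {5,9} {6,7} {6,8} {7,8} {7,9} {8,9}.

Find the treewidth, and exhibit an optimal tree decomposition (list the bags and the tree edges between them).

Treewidth 4.
One such decomposition:
Bags: B1 = {1, 3, 5, 7, 8}  B2 = {1, 3, 6, 7, 8}  B3 = {3, 5, 7, 8, 9}  B4 = {2, 3, 7, 8, 9}  B5 = {3, 4, 7, 8, 9}
Tree: B1–B2, B1–B3, B3–B4, B3–B5

The largest bag has 5 vertices, giving width 4; this decomposition certifies tw(G) ≤ 4. For the lower bound, the 5 vertices {1, 3, 5, 7, 8} are pairwise adjacent, and any tree decomposition puts a clique entirely inside one bag — forcing width ≥ 4. Therefore the treewidth is 4.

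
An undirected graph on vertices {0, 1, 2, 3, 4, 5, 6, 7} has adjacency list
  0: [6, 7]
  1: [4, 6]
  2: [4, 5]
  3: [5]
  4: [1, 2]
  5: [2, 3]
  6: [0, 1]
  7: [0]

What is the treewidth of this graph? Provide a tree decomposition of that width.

Treewidth 1.
Bags: B1 = {3, 5}  B2 = {2, 5}  B3 = {2, 4}  B4 = {1, 4}  B5 = {1, 6}  B6 = {0, 6}  B7 = {0, 7}
Tree: B1–B2, B2–B3, B3–B4, B4–B5, B5–B6, B6–B7

Every bag has size at most 2, so the width is 2 − 1 = 1 and tw(G) ≤ 1. G has an edge, so its treewidth is at least 1. The upper and lower bounds meet at 1, so that is the treewidth.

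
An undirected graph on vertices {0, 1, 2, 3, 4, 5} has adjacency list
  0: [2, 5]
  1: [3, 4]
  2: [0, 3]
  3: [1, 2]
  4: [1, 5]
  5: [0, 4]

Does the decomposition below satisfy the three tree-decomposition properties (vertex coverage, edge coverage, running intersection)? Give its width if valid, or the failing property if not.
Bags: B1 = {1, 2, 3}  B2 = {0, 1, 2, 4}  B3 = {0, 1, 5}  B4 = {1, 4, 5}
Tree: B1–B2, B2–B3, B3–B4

A tree decomposition must satisfy three properties: every vertex lies in some bag; for every edge, both endpoints lie together in some bag; and for every vertex, the bags containing it form a connected subtree. Here bags containing vertex 4 are not connected in the tree, so the decomposition is invalid.

No — bags containing vertex 4 are not connected in the tree.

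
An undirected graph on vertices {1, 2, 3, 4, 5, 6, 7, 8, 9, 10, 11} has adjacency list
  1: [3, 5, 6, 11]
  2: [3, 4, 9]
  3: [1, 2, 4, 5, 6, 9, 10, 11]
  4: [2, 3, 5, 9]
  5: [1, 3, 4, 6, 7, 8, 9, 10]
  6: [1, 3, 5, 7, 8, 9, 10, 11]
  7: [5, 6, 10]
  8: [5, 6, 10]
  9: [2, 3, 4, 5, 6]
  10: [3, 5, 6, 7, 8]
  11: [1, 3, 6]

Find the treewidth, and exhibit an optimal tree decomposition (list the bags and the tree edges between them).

The largest bag has 4 vertices, giving width 3; this decomposition certifies tw(G) ≤ 3. For the lower bound, the 4 vertices {5, 6, 8, 10} are pairwise adjacent, and any tree decomposition puts a clique entirely inside one bag — forcing width ≥ 3. The upper and lower bounds meet at 3, so that is the treewidth.

Treewidth 3.
Bags: B1 = {3, 5, 6, 10}  B2 = {3, 5, 6, 9}  B3 = {3, 4, 5, 9}  B4 = {2, 3, 4, 9}  B5 = {5, 6, 7, 10}  B6 = {1, 3, 5, 6}  B7 = {1, 3, 6, 11}  B8 = {5, 6, 8, 10}
Tree: B1–B2, B2–B3, B3–B4, B1–B5, B2–B6, B6–B7, B5–B8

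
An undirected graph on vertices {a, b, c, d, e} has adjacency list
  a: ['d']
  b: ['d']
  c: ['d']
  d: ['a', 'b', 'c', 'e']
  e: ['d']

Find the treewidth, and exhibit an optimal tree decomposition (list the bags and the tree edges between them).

Treewidth 1.
Bags: B1 = {a, d}  B2 = {c, d}  B3 = {d, e}  B4 = {b, d}
Tree: B1–B2, B2–B3, B2–B4

Each bag holds 2 vertices, so the decomposition has width 1, which upper-bounds the treewidth. Since G has at least one edge (e.g. d–a), it is not an edgeless graph, so tw(G) ≥ 1. Combining the bounds, tw(G) = 1.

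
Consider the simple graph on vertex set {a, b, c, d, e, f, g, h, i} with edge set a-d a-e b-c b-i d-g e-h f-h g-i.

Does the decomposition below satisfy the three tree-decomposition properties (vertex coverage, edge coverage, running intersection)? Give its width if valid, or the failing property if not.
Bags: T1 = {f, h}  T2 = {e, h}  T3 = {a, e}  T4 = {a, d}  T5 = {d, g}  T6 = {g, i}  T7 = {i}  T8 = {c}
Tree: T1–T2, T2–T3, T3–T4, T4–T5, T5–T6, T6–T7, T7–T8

No — vertex b appears in no bag.

A tree decomposition must satisfy three properties: every vertex lies in some bag; for every edge, both endpoints lie together in some bag; and for every vertex, the bags containing it form a connected subtree. Here vertex b appears in no bag, so the decomposition is invalid.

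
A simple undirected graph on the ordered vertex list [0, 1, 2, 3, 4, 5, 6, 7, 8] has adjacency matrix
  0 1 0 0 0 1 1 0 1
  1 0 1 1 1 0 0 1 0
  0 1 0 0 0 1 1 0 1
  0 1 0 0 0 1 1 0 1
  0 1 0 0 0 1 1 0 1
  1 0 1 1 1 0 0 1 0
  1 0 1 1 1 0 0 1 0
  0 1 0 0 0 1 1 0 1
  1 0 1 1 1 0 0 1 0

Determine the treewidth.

4

A width-4 tree decomposition is:
Bags: B1 = {0, 1, 5, 6, 8}  B2 = {1, 5, 6, 7, 8}  B3 = {1, 4, 5, 6, 8}  B4 = {1, 3, 5, 6, 8}  B5 = {1, 2, 5, 6, 8}
Tree: B1–B2, B2–B3, B3–B4, B4–B5
Each bag holds 5 vertices, so the decomposition has width 4, which upper-bounds the treewidth. For the lower bound: the 5 vertex sets {0,6}, {1,7}, {4,5}, {8}, {3} are disjoint, each induces a connected subgraph, and every pair is joined by at least one edge of G. Contracting each set to a single vertex therefore yields K_{5} as a minor, and since treewidth is minor-monotone, tw(G) ≥ tw(K_{5}) = 4. The upper and lower bounds meet at 4, so that is the treewidth.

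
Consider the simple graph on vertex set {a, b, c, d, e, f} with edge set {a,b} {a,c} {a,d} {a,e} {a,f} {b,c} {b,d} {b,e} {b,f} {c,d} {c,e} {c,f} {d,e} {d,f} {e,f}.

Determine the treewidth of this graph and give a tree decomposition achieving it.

Treewidth 5.
One such decomposition:
Bags: B1 = {a, b, c, d, e, f}
Tree: (single bag)

A single bag containing all 6 vertices is trivially a valid decomposition of width 5. For the lower bound, the 6 vertices {a, b, c, d, e, f} are pairwise adjacent, and any tree decomposition puts a clique entirely inside one bag — forcing width ≥ 5. Therefore the treewidth is 5.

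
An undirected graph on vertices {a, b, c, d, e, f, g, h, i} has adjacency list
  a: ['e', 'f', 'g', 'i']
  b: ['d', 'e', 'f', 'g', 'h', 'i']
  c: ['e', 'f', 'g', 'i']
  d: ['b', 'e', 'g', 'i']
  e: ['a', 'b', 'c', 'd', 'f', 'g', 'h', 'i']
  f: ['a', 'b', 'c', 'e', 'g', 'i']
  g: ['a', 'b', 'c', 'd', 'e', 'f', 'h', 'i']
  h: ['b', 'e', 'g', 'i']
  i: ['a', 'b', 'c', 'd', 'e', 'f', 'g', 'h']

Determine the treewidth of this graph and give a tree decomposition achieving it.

Every bag has size at most 5, so the width is 5 − 1 = 4 and tw(G) ≤ 4. Conversely, {b, d, e, g, i} is a clique of size 5, and the vertices of any clique must share a bag in every tree decomposition; so some bag has ≥ 5 vertices and tw(G) ≥ 4. The upper and lower bounds meet at 4, so that is the treewidth.

Treewidth 4.
One optimal decomposition is:
Bags: B1 = {c, e, f, g, i}  B2 = {b, e, f, g, i}  B3 = {a, e, f, g, i}  B4 = {b, d, e, g, i}  B5 = {b, e, g, h, i}
Tree: B1–B2, B2–B3, B2–B4, B4–B5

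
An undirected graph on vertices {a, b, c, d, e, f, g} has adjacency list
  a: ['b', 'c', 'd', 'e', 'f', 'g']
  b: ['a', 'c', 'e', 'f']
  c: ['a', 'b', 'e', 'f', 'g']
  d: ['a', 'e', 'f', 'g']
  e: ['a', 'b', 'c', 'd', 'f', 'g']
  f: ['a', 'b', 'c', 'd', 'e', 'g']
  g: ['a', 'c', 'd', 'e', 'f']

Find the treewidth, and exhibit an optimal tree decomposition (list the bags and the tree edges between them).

Treewidth 4.
One such decomposition:
Bags: B1 = {a, c, e, f, g}  B2 = {a, b, c, e, f}  B3 = {a, d, e, f, g}
Tree: B1–B2, B1–B3

The largest bag has 5 vertices, giving width 4; this decomposition certifies tw(G) ≤ 4. For the lower bound, the 5 vertices {a, d, e, f, g} are pairwise adjacent, and any tree decomposition puts a clique entirely inside one bag — forcing width ≥ 4. Hence tw(G) = 4 exactly.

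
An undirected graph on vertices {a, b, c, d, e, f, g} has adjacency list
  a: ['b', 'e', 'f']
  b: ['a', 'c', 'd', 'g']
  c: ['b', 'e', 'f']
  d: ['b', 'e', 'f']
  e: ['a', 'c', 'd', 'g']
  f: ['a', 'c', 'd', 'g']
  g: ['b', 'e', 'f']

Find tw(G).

A width-3 tree decomposition is:
Bags: B1 = {b, c, e, f}  B2 = {b, d, e, f}  B3 = {b, e, f, g}  B4 = {a, b, e, f}
Tree: B1–B2, B2–B3, B3–B4
Each bag holds 4 vertices, so the decomposition has width 3, which upper-bounds the treewidth. For the lower bound: the 4 vertex sets {b,c}, {d,f}, {e}, {g} are disjoint, each induces a connected subgraph, and every pair is joined by at least one edge of G. Contracting each set to a single vertex therefore yields K_{4} as a minor, and since treewidth is minor-monotone, tw(G) ≥ tw(K_{4}) = 3. Combining the bounds, tw(G) = 3.

3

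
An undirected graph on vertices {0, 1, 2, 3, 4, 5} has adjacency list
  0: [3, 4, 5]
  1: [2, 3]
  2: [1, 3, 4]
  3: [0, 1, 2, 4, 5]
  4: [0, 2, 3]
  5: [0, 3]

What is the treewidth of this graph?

2

A width-2 tree decomposition is:
Bags: B1 = {0, 3, 4}  B2 = {2, 3, 4}  B3 = {0, 3, 5}  B4 = {1, 2, 3}
Tree: B1–B2, B1–B3, B2–B4
The largest bag has 3 vertices, giving width 2; this decomposition certifies tw(G) ≤ 2. Conversely, {0, 3, 4} is a clique of size 3, and the vertices of any clique must share a bag in every tree decomposition; so some bag has ≥ 3 vertices and tw(G) ≥ 2. Therefore the treewidth is 2.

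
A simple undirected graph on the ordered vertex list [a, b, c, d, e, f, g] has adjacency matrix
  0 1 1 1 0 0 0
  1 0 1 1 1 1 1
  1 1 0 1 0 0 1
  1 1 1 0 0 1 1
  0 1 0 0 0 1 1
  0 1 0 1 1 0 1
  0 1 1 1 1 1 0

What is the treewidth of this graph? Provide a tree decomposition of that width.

Treewidth 3.
Bags: B1 = {b, c, d, g}  B2 = {b, d, f, g}  B3 = {a, b, c, d}  B4 = {b, e, f, g}
Tree: B1–B2, B1–B3, B2–B4

Each bag holds 4 vertices, so the decomposition has width 3, which upper-bounds the treewidth. Conversely, {b, c, d, g} is a clique of size 4, and the vertices of any clique must share a bag in every tree decomposition; so some bag has ≥ 4 vertices and tw(G) ≥ 3. Therefore the treewidth is 3.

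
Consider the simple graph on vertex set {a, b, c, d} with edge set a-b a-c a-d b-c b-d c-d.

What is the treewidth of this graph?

3

A width-3 tree decomposition is:
Bags: B1 = {a, b, c, d}
Tree: (single bag)
A single bag containing all 4 vertices is trivially a valid decomposition of width 3. Conversely, {a, b, c, d} is a clique of size 4, and the vertices of any clique must share a bag in every tree decomposition; so some bag has ≥ 4 vertices and tw(G) ≥ 3. The upper and lower bounds meet at 3, so that is the treewidth.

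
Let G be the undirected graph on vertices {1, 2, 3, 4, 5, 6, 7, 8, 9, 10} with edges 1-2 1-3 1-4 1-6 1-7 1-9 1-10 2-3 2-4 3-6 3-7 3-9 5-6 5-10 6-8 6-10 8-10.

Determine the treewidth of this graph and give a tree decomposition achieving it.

Treewidth 2.
One optimal decomposition is:
Bags: B1 = {1, 3, 6}  B2 = {1, 6, 10}  B3 = {6, 8, 10}  B4 = {1, 3, 7}  B5 = {1, 2, 3}  B6 = {1, 2, 4}  B7 = {5, 6, 10}  B8 = {1, 3, 9}
Tree: B1–B2, B2–B3, B1–B4, B1–B5, B5–B6, B2–B7, B4–B8

Every bag has size at most 3, so the width is 3 − 1 = 2 and tw(G) ≤ 2. On the other hand G contains the 3-clique {6, 8, 10}. A clique must lie in a single bag of any decomposition, so no decomposition can have width below 2. Therefore the treewidth is 2.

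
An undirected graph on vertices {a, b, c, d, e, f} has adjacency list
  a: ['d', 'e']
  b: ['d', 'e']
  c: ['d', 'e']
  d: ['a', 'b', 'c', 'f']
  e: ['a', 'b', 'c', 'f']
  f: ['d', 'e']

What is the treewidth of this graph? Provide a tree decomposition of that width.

Every bag has size at most 3, so the width is 3 − 1 = 2 and tw(G) ≤ 2. Since d–b–e–a–d is a cycle in G, G is not acyclic. Forests are exactly the graphs of treewidth ≤ 1, so tw(G) ≥ 2. Therefore the treewidth is 2.

Treewidth 2.
One such decomposition:
Bags: B1 = {b, d, e}  B2 = {a, d, e}  B3 = {d, e, f}  B4 = {c, d, e}
Tree: B1–B2, B2–B3, B3–B4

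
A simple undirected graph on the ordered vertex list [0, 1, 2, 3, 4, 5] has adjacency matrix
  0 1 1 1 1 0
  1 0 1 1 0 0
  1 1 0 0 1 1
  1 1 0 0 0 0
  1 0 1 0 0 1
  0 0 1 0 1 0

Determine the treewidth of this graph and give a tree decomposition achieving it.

The largest bag has 3 vertices, giving width 2; this decomposition certifies tw(G) ≤ 2. For the lower bound, the 3 vertices {0, 1, 2} are pairwise adjacent, and any tree decomposition puts a clique entirely inside one bag — forcing width ≥ 2. Therefore the treewidth is 2.

Treewidth 2.
Bags: B1 = {0, 1, 2}  B2 = {0, 2, 4}  B3 = {0, 1, 3}  B4 = {2, 4, 5}
Tree: B1–B2, B1–B3, B2–B4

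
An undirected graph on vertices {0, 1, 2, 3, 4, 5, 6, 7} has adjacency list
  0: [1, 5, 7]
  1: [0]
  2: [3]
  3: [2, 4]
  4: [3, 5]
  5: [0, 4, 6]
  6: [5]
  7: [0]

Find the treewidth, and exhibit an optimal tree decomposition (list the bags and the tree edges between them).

The largest bag has 2 vertices, giving width 1; this decomposition certifies tw(G) ≤ 1. Since G has at least one edge (e.g. 5–0), it is not an edgeless graph, so tw(G) ≥ 1. Hence tw(G) = 1 exactly.

Treewidth 1.
One such decomposition:
Bags: B1 = {0, 5}  B2 = {5, 6}  B3 = {4, 5}  B4 = {3, 4}  B5 = {0, 1}  B6 = {0, 7}  B7 = {2, 3}
Tree: B1–B2, B1–B3, B3–B4, B1–B5, B5–B6, B4–B7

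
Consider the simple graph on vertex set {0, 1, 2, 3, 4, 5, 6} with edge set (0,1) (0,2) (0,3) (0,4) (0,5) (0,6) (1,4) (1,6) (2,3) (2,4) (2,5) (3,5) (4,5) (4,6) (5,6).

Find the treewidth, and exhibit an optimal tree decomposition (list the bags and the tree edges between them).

Each bag holds 4 vertices, so the decomposition has width 3, which upper-bounds the treewidth. For the lower bound, the 4 vertices {0, 2, 3, 5} are pairwise adjacent, and any tree decomposition puts a clique entirely inside one bag — forcing width ≥ 3. Therefore the treewidth is 3.

Treewidth 3.
Bags: B1 = {0, 2, 4, 5}  B2 = {0, 4, 5, 6}  B3 = {0, 2, 3, 5}  B4 = {0, 1, 4, 6}
Tree: B1–B2, B1–B3, B2–B4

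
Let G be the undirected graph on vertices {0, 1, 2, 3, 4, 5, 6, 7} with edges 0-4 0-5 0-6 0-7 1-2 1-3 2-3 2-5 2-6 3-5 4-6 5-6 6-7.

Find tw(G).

A width-2 tree decomposition is:
Bags: B1 = {2, 5, 6}  B2 = {0, 5, 6}  B3 = {2, 3, 5}  B4 = {0, 4, 6}  B5 = {0, 6, 7}  B6 = {1, 2, 3}
Tree: B1–B2, B1–B3, B2–B4, B2–B5, B3–B6
Each bag holds 3 vertices, so the decomposition has width 2, which upper-bounds the treewidth. Conversely, {1, 2, 3} is a clique of size 3, and the vertices of any clique must share a bag in every tree decomposition; so some bag has ≥ 3 vertices and tw(G) ≥ 2. Hence tw(G) = 2 exactly.

2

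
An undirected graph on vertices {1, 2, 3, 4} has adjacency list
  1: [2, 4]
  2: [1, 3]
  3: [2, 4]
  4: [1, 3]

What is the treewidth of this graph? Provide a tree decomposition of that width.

Every bag has size at most 3, so the width is 3 − 1 = 2 and tw(G) ≤ 2. The edges 1–2–3–4–1 form a cycle, so G is not a tree and its treewidth is at least 2. Combining the bounds, tw(G) = 2.

Treewidth 2.
Bags: B1 = {1, 2, 3}  B2 = {1, 3, 4}
Tree: B1–B2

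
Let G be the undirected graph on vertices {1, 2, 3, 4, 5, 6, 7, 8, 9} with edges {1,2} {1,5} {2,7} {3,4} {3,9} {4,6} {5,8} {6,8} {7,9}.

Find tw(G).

A width-2 tree decomposition is:
Bags: B1 = {1, 2, 5}  B2 = {2, 5, 7}  B3 = {5, 7, 9}  B4 = {3, 5, 9}  B5 = {3, 4, 5}  B6 = {4, 5, 6}  B7 = {5, 6, 8}
Tree: B1–B2, B2–B3, B3–B4, B4–B5, B5–B6, B6–B7
Every bag has size at most 3, so the width is 3 − 1 = 2 and tw(G) ≤ 2. The edges 5–1–2–7–9–3–4–6–8–5 form a cycle, so G is not a tree and its treewidth is at least 2. Therefore the treewidth is 2.

2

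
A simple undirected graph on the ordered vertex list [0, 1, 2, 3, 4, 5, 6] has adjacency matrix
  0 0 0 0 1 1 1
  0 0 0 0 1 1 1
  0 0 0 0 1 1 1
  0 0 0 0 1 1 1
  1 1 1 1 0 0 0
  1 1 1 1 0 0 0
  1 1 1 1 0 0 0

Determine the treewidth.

3

A width-3 tree decomposition is:
Bags: B1 = {3, 4, 5, 6}  B2 = {1, 4, 5, 6}  B3 = {0, 4, 5, 6}  B4 = {2, 4, 5, 6}
Tree: B1–B2, B2–B3, B3–B4
The largest bag has 4 vertices, giving width 3; this decomposition certifies tw(G) ≤ 3. For the lower bound: the 4 vertex sets {3,6}, {1,5}, {4}, {0} are disjoint, each induces a connected subgraph, and every pair is joined by at least one edge of G. Contracting each set to a single vertex therefore yields K_{4} as a minor, and since treewidth is minor-monotone, tw(G) ≥ tw(K_{4}) = 3. The upper and lower bounds meet at 3, so that is the treewidth.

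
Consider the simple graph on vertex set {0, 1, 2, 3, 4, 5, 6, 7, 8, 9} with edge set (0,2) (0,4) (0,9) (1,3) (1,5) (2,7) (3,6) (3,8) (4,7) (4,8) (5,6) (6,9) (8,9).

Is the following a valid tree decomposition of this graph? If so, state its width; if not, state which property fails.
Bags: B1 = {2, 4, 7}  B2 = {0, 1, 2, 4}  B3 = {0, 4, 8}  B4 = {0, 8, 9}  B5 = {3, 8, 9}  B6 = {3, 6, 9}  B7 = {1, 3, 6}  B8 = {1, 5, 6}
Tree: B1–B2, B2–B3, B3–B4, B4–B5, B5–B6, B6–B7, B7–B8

A tree decomposition must satisfy three properties: every vertex lies in some bag; for every edge, both endpoints lie together in some bag; and for every vertex, the bags containing it form a connected subtree. Here bags containing vertex 1 are not connected in the tree, so the decomposition is invalid.

No — bags containing vertex 1 are not connected in the tree.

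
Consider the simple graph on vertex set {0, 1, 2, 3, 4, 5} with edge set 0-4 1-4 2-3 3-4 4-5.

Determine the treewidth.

A width-1 tree decomposition is:
Bags: B1 = {0, 4}  B2 = {3, 4}  B3 = {4, 5}  B4 = {2, 3}  B5 = {1, 4}
Tree: B1–B2, B1–B3, B2–B4, B1–B5
Every bag has size at most 2, so the width is 2 − 1 = 1 and tw(G) ≤ 1. G has an edge, so its treewidth is at least 1. Combining the bounds, tw(G) = 1.

1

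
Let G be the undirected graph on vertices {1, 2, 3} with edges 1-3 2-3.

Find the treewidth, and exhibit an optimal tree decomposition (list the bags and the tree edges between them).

Treewidth 1.
One such decomposition:
Bags: B1 = {1, 3}  B2 = {2, 3}
Tree: B1–B2

Each bag holds 2 vertices, so the decomposition has width 1, which upper-bounds the treewidth. Any graph with an edge has treewidth ≥ 1, and G has the edge 1–3. Hence tw(G) = 1 exactly.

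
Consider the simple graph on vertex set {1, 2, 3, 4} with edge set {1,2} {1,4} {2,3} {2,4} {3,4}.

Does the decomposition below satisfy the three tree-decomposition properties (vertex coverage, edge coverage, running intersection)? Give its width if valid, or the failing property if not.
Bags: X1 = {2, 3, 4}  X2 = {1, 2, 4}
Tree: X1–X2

Yes; width 2.

Every vertex of G appears in some bag (union = {1, 2, 3, 4}); every edge is covered by a bag; and for each vertex v the set of bags containing v is connected in the bag tree. The decomposition is therefore valid. The largest bag has 3 vertices, so the width is 2.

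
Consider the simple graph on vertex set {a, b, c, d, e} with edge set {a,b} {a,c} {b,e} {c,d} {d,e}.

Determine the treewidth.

A width-2 tree decomposition is:
Bags: B1 = {b, d, e}  B2 = {b, c, d}  B3 = {a, b, c}
Tree: B1–B2, B2–B3
The largest bag has 3 vertices, giving width 2; this decomposition certifies tw(G) ≤ 2. The edges b–e–d–c–a–b form a cycle, so G is not a tree and its treewidth is at least 2. Hence tw(G) = 2 exactly.

2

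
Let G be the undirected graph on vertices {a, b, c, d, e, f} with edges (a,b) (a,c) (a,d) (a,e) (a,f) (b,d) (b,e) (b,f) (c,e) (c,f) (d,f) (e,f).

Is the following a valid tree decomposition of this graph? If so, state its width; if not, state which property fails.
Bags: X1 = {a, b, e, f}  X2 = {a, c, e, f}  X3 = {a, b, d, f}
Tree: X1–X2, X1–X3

Vertex coverage: the bags together contain {a, b, c, d, e, f}, the full vertex set. Edge coverage: each edge of G has both endpoints in at least one bag. Running intersection: for every vertex, the bags containing it form a connected subtree. All three properties hold, so this is a valid tree decomposition of width max|bag| − 1 = 3, and hence tw(G) ≤ 3.

Yes; width 3.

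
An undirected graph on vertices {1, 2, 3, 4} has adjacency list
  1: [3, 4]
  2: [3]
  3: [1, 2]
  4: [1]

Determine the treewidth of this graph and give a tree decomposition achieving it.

Treewidth 1.
One optimal decomposition is:
Bags: B1 = {1, 3}  B2 = {2, 3}  B3 = {1, 4}
Tree: B1–B2, B1–B3

The largest bag has 2 vertices, giving width 1; this decomposition certifies tw(G) ≤ 1. Any graph with an edge has treewidth ≥ 1, and G has the edge 1–3. Hence tw(G) = 1 exactly.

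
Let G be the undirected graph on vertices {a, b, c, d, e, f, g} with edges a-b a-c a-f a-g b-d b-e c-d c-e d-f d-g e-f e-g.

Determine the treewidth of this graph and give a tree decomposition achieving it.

Treewidth 3.
Bags: B1 = {a, c, d, e}  B2 = {a, d, e, f}  B3 = {a, d, e, g}  B4 = {a, b, d, e}
Tree: B1–B2, B2–B3, B3–B4

Every bag has size at most 4, so the width is 4 − 1 = 3 and tw(G) ≤ 3. For the lower bound: the 4 vertex sets {a,c}, {d,f}, {e}, {g} are disjoint, each induces a connected subgraph, and every pair is joined by at least one edge of G. Contracting each set to a single vertex therefore yields K_{4} as a minor, and since treewidth is minor-monotone, tw(G) ≥ tw(K_{4}) = 3. Combining the bounds, tw(G) = 3.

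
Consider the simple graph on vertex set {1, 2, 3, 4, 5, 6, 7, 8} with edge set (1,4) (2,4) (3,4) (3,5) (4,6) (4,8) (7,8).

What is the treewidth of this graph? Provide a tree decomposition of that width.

Every bag has size at most 2, so the width is 2 − 1 = 1 and tw(G) ≤ 1. G has an edge, so its treewidth is at least 1. Hence tw(G) = 1 exactly.

Treewidth 1.
Bags: B1 = {3, 4}  B2 = {2, 4}  B3 = {1, 4}  B4 = {4, 6}  B5 = {3, 5}  B6 = {4, 8}  B7 = {7, 8}
Tree: B1–B2, B1–B3, B1–B4, B1–B5, B2–B6, B6–B7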